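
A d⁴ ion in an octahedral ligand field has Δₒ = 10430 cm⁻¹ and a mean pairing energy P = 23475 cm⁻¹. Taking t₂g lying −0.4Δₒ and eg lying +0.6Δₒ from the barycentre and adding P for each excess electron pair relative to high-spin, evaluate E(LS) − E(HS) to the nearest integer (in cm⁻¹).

13045

High-spin d⁴ fills as t₂g³ eg¹ with CFSE 3(−0.4) + 1(+0.6) = -0.6Δₒ = -6258 cm⁻¹.
Low-spin: t₂g⁴ eg⁰, orbital CFSE = -1.6Δₒ = -16688 cm⁻¹; plus 1 excess pair × P = +23475 cm⁻¹; total 6787 cm⁻¹.
Thus E(LS) − E(HS) = 13045 cm⁻¹.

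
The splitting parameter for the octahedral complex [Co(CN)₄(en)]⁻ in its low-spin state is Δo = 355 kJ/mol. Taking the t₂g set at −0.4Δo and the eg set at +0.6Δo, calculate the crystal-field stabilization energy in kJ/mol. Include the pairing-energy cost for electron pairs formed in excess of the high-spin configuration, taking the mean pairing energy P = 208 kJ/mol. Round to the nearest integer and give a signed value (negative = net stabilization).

Ligand charges: 4×(-1) from CN⁻ and 1×(+0) from en sum to -4; with overall charge -1, Co is +3.
Co is in group 9, so Co³⁺ is d⁶ (9 − 3 = 6).
Electron filling gives t₂g⁶ eg⁰.
The orbital stabilization is -2.4Δo = -2.4 × 355 = -852 kJ/mol.
Pairing penalty: 3 pairs vs 1 in the high-spin reference → 2 extra × P = 416 kJ/mol.
Net CFSE = -852 + 416 = -436 kJ/mol.

-436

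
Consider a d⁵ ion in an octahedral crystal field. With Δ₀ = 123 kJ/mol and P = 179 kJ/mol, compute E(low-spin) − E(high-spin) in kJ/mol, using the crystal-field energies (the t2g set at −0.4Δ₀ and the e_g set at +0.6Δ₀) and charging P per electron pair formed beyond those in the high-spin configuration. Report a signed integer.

In the high-spin limit (t2g^3 e_g^2) the orbital term is 0.0Δ₀ = 0 kJ/mol, with no excess pairing.
For low-spin the configuration is t2g^5 e_g^0: orbital energy -2.0 × 123 = -246 kJ/mol, and 2 additional pairs relative to high-spin add 358 kJ/mol, giving 112 kJ/mol.
Thus E(LS) − E(HS) = 112 kJ/mol.

112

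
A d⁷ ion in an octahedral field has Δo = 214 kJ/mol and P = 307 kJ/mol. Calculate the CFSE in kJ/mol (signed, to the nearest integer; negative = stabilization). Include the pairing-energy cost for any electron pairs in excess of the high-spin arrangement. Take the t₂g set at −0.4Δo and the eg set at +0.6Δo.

-171

Since Δo = 214 kJ/mol < P = 307 kJ/mol, the complex adopts the high-spin configuration.
Configuration: t₂g⁵ eg².
Orbital CFSE = -0.8Δo = -0.8 × 214 = -171 kJ/mol.
High-spin has no excess pairs, so no pairing correction applies.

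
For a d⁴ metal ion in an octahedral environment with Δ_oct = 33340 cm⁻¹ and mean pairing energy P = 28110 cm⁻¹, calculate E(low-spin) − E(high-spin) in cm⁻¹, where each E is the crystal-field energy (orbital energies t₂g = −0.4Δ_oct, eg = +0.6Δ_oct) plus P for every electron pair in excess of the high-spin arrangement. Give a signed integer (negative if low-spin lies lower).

In the high-spin limit (t₂g³ eg¹) the orbital term is -0.6Δ_oct = -20004 cm⁻¹, with no excess pairing.
For low-spin the configuration is t₂g⁴ eg⁰: orbital energy -1.6 × 33340 = -53344 cm⁻¹, and 1 additional pair relative to high-spin adds 28110 cm⁻¹, giving -25234 cm⁻¹.
E(LS) − E(HS) = -25234 − (-20004) = -5230 cm⁻¹.

-5230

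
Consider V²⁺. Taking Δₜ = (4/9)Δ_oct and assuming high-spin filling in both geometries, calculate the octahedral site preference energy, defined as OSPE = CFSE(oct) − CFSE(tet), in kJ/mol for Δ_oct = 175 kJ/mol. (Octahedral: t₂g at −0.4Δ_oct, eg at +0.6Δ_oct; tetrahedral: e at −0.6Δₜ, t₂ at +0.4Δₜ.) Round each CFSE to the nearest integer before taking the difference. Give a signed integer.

V sits in group 5; removing 2 electrons leaves V²⁺ with 5 − 2 = 3 d electrons.
Octahedral (high-spin): t2g^3 e_g^0, CFSE = 3(−0.4) + 0(+0.6) = -1.2Δ_oct = -1.2 × 175 = -210 kJ/mol.
In a tetrahedral site the filling is e^2 t2^1: CFSE(tet) = -0.8Δₜ = -0.8 × (4/9)(175) = -62 kJ/mol.
OSPE = CFSE(oct) − CFSE(tet) = -210 − (-62) = -148 kJ/mol.

-148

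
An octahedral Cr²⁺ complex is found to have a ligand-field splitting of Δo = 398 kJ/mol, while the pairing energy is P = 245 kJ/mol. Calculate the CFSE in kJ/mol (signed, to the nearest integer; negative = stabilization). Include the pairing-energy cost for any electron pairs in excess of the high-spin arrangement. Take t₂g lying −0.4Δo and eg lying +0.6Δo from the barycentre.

-392

Cr is in group 6, so Cr²⁺ is d⁴ (6 − 2 = 4).
Δo > P, so pairing is preferred: the ground state is low-spin.
Configuration: t₂g⁴ eg⁰.
Orbital CFSE = -1.6Δo = -1.6 × 398 = -637 kJ/mol.
Excess pairs vs high-spin: 1 − 0 = 1; pairing cost = +245 kJ/mol.
Net CFSE = -637 + 245 = -392 kJ/mol.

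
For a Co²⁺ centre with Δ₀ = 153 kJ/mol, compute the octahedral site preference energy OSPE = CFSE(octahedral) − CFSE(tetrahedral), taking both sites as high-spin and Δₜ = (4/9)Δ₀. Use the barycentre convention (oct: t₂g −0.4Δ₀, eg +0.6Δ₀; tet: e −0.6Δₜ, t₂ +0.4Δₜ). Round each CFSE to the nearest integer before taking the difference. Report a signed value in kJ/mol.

-40

Group 9 minus oxidation state +2 gives a d⁷ configuration for Co²⁺.
Octahedral (high-spin): t2g^5 e_g^2, CFSE = 5(−0.4) + 2(+0.6) = -0.8Δ₀ = -0.8 × 153 = -122 kJ/mol.
Tetrahedral: e^4 t2^3, CFSE = 4(−0.6) + 3(+0.4) = -1.2Δₜ = -1.2 × (4/9) × 153 = -82 kJ/mol.
OSPE = CFSE(oct) − CFSE(tet) = -122 − (-82) = -40 kJ/mol.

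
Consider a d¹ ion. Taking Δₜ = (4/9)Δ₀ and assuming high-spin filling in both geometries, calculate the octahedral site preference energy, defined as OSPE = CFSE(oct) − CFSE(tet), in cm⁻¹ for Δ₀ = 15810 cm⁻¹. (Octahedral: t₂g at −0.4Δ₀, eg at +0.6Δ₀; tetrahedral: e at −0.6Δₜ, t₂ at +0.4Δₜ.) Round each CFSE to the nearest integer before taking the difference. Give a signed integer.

-2108

Octahedral high-spin t2g^1 e_g^0: CFSE = -0.4 × 15810 = -6324 cm⁻¹.
In a tetrahedral site the filling is e^1 t2^0: CFSE(tet) = -0.6Δₜ = -0.6 × (4/9)(15810) = -4216 cm⁻¹.
OSPE = CFSE(oct) − CFSE(tet) = -6324 − (-4216) = -2108 cm⁻¹.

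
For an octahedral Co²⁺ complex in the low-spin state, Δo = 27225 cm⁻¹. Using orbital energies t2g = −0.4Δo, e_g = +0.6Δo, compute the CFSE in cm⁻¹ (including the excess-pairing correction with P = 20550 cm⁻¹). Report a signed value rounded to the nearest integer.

-28455

Co sits in group 9; removing 2 electrons leaves Co²⁺ with 9 − 2 = 7 d electrons.
The d⁷ electrons fill as t2g^6 e_g^1.
CFSE(orbital) = 6×(-0.4Δo) + 1×(0.6Δo) = -1.8Δo; with Δo = 27225 cm⁻¹ that is -49005 cm⁻¹.
High-spin d⁷ would be t2g^5 e_g^2 with 2 pairs; low-spin has 3, so 1 excess pair costs +1P = +20550 cm⁻¹.
Net CFSE = -49005 + 20550 = -28455 cm⁻¹.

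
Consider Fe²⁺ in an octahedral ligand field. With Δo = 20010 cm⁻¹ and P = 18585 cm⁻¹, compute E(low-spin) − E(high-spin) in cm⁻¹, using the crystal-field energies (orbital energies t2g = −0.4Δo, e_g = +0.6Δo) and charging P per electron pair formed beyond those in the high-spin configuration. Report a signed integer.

-2850

Fe is in group 8, so Fe²⁺ is d⁶ (8 − 2 = 6).
In the high-spin limit (t2g^4 e_g^2) the orbital term is -0.4Δo = -8004 cm⁻¹, with no excess pairing.
Low-spin t2g^6 e_g^0 gives -2.4Δo = -48024 cm⁻¹, but forming 2 extra pairs costs 2P = 37170 cm⁻¹, so E(LS) = -48024 + 37170 = -10854 cm⁻¹.
E(LS) − E(HS) = -10854 − (-8004) = -2850 cm⁻¹.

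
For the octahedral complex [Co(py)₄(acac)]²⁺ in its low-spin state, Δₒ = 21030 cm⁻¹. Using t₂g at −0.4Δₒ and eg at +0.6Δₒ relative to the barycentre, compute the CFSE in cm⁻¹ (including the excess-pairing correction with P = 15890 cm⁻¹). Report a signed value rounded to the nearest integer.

Ligand charges: 4×(+0) from py and 1×(-1) from acac⁻ sum to -1; with overall charge +2, Co is +3.
Co³⁺: group 9, so d-count = 9 − 3 = 6.
Electron filling gives t₂g⁶ eg⁰.
CFSE(orbital) = 6×(-0.4Δₒ) + 0×(0.6Δₒ) = -2.4Δₒ; with Δₒ = 21030 cm⁻¹ that is -50472 cm⁻¹.
Pairing penalty: 3 pairs vs 1 in the high-spin reference → 2 extra × P = 31780 cm⁻¹.
Combining: -50472 + 31780 = -18692 cm⁻¹.

-18692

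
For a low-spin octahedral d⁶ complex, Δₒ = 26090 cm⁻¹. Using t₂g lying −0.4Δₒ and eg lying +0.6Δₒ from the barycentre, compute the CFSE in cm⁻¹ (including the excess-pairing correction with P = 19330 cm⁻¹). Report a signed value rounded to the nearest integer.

-23956

Electron filling gives t₂g⁶ eg⁰.
CFSE(orbital) = 6×(-0.4Δₒ) + 0×(0.6Δₒ) = -2.4Δₒ; with Δₒ = 26090 cm⁻¹ that is -62616 cm⁻¹.
Pairing penalty: 3 pairs vs 1 in the high-spin reference → 2 extra × P = 38660 cm⁻¹.
Overall CFSE = -62616 + 38660 = -23956 cm⁻¹.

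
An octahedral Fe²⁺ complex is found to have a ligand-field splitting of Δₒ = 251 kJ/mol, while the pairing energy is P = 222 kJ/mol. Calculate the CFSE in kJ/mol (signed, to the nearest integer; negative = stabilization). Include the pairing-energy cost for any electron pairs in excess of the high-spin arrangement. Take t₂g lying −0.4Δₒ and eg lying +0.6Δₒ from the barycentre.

Fe²⁺: group 8, so d-count = 8 − 2 = 6.
With Δₒ > P the complex is low-spin.
Configuration: t₂g⁶ eg⁰.
Orbital CFSE = -2.4Δₒ = -2.4 × 251 = -602 kJ/mol.
Excess pairs vs high-spin: 3 − 1 = 2; pairing cost = +444 kJ/mol.
Net CFSE = -602 + 444 = -158 kJ/mol.

-158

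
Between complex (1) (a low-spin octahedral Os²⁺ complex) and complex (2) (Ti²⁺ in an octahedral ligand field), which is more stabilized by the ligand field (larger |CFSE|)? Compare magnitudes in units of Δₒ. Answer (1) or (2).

(1): Group 8 minus oxidation state +2 gives a d⁶ configuration for Os²⁺; t₂g⁶ eg⁰, CFSE = -2.4Δₒ.
(2): Ti sits in group 4; removing 2 electrons leaves Ti²⁺ with 4 − 2 = 2 d electrons; For octahedral d² the high- and low-spin configurations coincide; t₂g² eg⁰, CFSE = -0.8Δₒ.
So (1) has the larger |CFSE|.

(1)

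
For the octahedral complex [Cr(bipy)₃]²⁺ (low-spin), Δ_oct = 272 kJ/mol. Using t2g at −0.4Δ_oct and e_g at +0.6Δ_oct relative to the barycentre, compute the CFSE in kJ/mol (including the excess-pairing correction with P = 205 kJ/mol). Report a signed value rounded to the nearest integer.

bipy is neutral, so the +2 overall charge sits on Cr: oxidation state +2.
Group 6 minus oxidation state +2 gives a d⁴ configuration for Cr²⁺.
Electron filling gives t2g^4 e_g^0.
Orbital CFSE = 4(-0.4) + 0(0.6) = -1.6Δ_oct = -1.6 × 272 = -435 kJ/mol.
High-spin d⁴ would be t2g^3 e_g^1 with 0 pairs; low-spin has 1, so 1 excess pair costs +1P = +205 kJ/mol.
Combining: -435 + 205 = -230 kJ/mol.

-230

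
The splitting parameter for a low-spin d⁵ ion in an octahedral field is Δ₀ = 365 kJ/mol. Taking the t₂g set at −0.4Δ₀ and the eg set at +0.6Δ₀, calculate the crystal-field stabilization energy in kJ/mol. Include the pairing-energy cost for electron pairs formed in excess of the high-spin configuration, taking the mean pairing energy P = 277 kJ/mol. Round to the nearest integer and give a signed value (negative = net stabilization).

Configuration: t₂g⁵ eg⁰.
The orbital stabilization is -2.0Δ₀ = -2.0 × 365 = -730 kJ/mol.
Pairing penalty: 2 pairs vs 0 in the high-spin reference → 2 extra × P = 554 kJ/mol.
Combining: -730 + 554 = -176 kJ/mol.

-176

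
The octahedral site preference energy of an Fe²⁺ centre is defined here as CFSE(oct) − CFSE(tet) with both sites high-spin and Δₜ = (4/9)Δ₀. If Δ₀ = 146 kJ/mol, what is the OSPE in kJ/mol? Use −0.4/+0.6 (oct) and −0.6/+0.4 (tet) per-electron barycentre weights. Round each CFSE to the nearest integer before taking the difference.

Fe sits in group 8; removing 2 electrons leaves Fe²⁺ with 8 − 2 = 6 d electrons.
Octahedral (high-spin): t2g^4 e_g^2, CFSE = 4(−0.4) + 2(+0.6) = -0.4Δ₀ = -0.4 × 146 = -58 kJ/mol.
Tetrahedral: e^3 t2^3, CFSE = 3(−0.6) + 3(+0.4) = -0.6Δₜ = -0.6 × (4/9) × 146 = -39 kJ/mol.
OSPE = -58 − (-39) = -19 kJ/mol.

-19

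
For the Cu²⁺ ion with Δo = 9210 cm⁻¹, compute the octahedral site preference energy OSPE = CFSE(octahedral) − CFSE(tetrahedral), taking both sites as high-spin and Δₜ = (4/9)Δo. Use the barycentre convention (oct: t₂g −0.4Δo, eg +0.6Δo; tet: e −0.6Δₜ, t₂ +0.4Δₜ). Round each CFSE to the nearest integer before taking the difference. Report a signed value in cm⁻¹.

-3889

Cu sits in group 11; removing 2 electrons leaves Cu²⁺ with 11 − 2 = 9 d electrons.
Octahedral (high-spin): t₂g⁶ eg³, CFSE = 6(−0.4) + 3(+0.6) = -0.6Δo = -0.6 × 9210 = -5526 cm⁻¹.
Tetrahedral: e⁴ t₂⁵, CFSE = 4(−0.6) + 5(+0.4) = -0.4Δₜ = -0.4 × (4/9) × 9210 = -1637 cm⁻¹.
OSPE = -5526 − (-1637) = -3889 cm⁻¹.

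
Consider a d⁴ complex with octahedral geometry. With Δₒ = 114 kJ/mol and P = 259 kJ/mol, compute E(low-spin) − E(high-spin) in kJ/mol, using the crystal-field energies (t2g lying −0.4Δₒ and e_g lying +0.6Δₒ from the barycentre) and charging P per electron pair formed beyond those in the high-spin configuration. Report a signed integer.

In the high-spin limit (t2g^3 e_g^1) the orbital term is -0.6Δₒ = -68 kJ/mol, with no excess pairing.
For low-spin the configuration is t2g^4 e_g^0: orbital energy -1.6 × 114 = -182 kJ/mol, and 1 additional pair relative to high-spin adds 259 kJ/mol, giving 77 kJ/mol.
E(LS) − E(HS) = 77 − (-68) = 145 kJ/mol.

145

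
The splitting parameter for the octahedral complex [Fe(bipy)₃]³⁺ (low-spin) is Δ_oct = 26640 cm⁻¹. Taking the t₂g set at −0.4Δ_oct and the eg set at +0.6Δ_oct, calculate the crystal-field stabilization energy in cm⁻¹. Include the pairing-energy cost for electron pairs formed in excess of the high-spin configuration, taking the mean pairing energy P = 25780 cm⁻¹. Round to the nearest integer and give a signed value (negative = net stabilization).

-1720

bipy is neutral, so the +3 overall charge sits on Fe: oxidation state +3.
Group 8 minus oxidation state +3 gives a d⁵ configuration for Fe³⁺.
Configuration: t₂g⁵ eg⁰.
The orbital stabilization is -2.0Δ_oct = -2.0 × 26640 = -53280 cm⁻¹.
Relative to high-spin t₂g³ eg² (0 paired), the low-spin configuration has 2 additional pairs, contributing +2 × 25780 = +51560 cm⁻¹.
Overall CFSE = -53280 + 51560 = -1720 cm⁻¹.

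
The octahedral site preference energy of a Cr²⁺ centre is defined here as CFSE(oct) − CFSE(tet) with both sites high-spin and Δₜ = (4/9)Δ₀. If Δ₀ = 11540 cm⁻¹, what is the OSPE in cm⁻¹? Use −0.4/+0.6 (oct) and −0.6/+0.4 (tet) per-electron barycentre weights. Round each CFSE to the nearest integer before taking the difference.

Cr sits in group 6; removing 2 electrons leaves Cr²⁺ with 6 − 2 = 4 d electrons.
In an octahedral site d⁴ (HS) is t2g^3 e_g^1, giving CFSE(oct) = -0.6Δ₀ = -6924 cm⁻¹.
Tetrahedral e^2 t2^2 gives -0.4Δₜ = -0.4 × (4/9) × 11540 = -2052 cm⁻¹.
OSPE = CFSE(oct) − CFSE(tet) = -6924 − (-2052) = -4872 cm⁻¹.

-4872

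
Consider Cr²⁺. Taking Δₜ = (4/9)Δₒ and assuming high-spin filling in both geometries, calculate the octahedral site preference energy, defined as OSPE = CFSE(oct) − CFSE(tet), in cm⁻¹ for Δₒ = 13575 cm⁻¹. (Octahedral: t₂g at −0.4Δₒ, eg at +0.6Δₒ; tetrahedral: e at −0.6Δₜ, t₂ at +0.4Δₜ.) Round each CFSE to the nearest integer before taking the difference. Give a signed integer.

Cr is in group 6, so Cr²⁺ is d⁴ (6 − 2 = 4).
In an octahedral site d⁴ (HS) is t2g^3 e_g^1, giving CFSE(oct) = -0.6Δₒ = -8145 cm⁻¹.
Tetrahedral e^2 t2^2 gives -0.4Δₜ = -0.4 × (4/9) × 13575 = -2413 cm⁻¹.
OSPE = -8145 − (-2413) = -5732 cm⁻¹.

-5732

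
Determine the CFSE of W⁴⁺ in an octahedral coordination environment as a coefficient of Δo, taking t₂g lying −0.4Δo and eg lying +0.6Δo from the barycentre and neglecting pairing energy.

-0.8 Δo

W sits in group 6; removing 4 electrons leaves W⁴⁺ with 6 − 4 = 2 d electrons.
Configuration: t₂g² eg⁰.
CFSE = 2(-0.4Δo) + 0(0.6Δo) = -0.8Δo + 0.0Δo = -0.8Δo.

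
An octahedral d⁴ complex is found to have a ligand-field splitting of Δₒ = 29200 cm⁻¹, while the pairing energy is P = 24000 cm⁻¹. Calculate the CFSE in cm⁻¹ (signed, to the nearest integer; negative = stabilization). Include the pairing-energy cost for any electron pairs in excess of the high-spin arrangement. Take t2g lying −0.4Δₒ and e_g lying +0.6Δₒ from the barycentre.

-22720

With Δₒ > P the complex is low-spin.
Filling d⁴ accordingly: t2g^4 e_g^0.
Orbital CFSE = -1.6Δₒ = -1.6 × 29200 = -46720 cm⁻¹.
Excess pairs vs high-spin: 1 − 0 = 1; pairing cost = +24000 cm⁻¹.
Net CFSE = -46720 + 24000 = -22720 cm⁻¹.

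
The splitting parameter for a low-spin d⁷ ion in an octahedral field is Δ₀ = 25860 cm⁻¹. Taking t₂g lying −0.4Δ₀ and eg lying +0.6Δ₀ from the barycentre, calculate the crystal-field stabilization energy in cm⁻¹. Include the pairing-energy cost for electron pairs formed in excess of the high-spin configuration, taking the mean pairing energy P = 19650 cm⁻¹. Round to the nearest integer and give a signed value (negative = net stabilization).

-26898

Electron filling gives t₂g⁶ eg¹.
Orbital CFSE = 6(-0.4) + 1(0.6) = -1.8Δ₀ = -1.8 × 25860 = -46548 cm⁻¹.
Relative to high-spin t₂g⁵ eg² (2 paired), the low-spin configuration has 1 additional pair, contributing +1 × 19650 = +19650 cm⁻¹.
Overall CFSE = -46548 + 19650 = -26898 cm⁻¹.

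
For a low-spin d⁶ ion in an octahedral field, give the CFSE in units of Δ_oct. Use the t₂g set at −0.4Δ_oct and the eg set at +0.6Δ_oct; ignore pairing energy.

Configuration: t₂g⁶ eg⁰.
CFSE = 6(-0.4Δ_oct) + 0(0.6Δ_oct) = -2.4Δ_oct + 0.0Δ_oct = -2.4Δ_oct.

-2.4 Δ_oct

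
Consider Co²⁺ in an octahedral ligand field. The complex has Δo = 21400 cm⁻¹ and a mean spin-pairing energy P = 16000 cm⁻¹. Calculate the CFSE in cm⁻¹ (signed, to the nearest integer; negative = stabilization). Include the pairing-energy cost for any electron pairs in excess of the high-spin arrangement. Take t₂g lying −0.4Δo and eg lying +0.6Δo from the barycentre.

-22520

Group 9 minus oxidation state +2 gives a d⁷ configuration for Co²⁺.
Δo > P, so pairing is preferred: the ground state is low-spin.
Filling d⁷ accordingly: t₂g⁶ eg¹.
Orbital CFSE = -1.8Δo = -1.8 × 21400 = -38520 cm⁻¹.
Excess pairs vs high-spin: 3 − 2 = 1; pairing cost = +16000 cm⁻¹.
Net CFSE = -38520 + 16000 = -22520 cm⁻¹.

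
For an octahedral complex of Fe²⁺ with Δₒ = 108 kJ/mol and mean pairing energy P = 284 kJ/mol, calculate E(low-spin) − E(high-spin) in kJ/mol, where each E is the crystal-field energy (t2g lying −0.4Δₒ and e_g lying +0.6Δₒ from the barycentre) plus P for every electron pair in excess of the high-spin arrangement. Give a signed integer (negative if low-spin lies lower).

Group 8 minus oxidation state +2 gives a d⁶ configuration for Fe²⁺.
High-spin d⁶ fills as t2g^4 e_g^2 with CFSE 4(−0.4) + 2(+0.6) = -0.4Δₒ = -43 kJ/mol.
Low-spin: t2g^6 e_g^0, orbital CFSE = -2.4Δₒ = -259 kJ/mol; plus 2 excess pairs × P = +568 kJ/mol; total 309 kJ/mol.
Thus E(LS) − E(HS) = 352 kJ/mol.

352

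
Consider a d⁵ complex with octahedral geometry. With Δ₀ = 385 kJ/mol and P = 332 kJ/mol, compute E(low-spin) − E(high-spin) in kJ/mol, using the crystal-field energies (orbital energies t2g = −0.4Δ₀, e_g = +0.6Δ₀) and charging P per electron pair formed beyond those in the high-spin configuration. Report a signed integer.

In the high-spin limit (t2g^3 e_g^2) the orbital term is 0.0Δ₀ = 0 kJ/mol, with no excess pairing.
Low-spin t2g^5 e_g^0 gives -2.0Δ₀ = -770 kJ/mol, but forming 2 extra pairs costs 2P = 664 kJ/mol, so E(LS) = -770 + 664 = -106 kJ/mol.
Thus E(LS) − E(HS) = -106 kJ/mol.

-106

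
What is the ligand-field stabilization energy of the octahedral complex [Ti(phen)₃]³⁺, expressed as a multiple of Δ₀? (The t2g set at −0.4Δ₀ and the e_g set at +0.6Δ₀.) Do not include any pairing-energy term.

-0.4 Δ₀

phen is neutral, so the +3 overall charge sits on Ti: oxidation state +3.
Ti sits in group 4; removing 3 electrons leaves Ti³⁺ with 4 − 3 = 1 d electrons.
Configuration: t2g^1 e_g^0.
CFSE = 1(-0.4Δ₀) + 0(0.6Δ₀) = -0.4Δ₀ + 0.0Δ₀ = -0.4Δ₀.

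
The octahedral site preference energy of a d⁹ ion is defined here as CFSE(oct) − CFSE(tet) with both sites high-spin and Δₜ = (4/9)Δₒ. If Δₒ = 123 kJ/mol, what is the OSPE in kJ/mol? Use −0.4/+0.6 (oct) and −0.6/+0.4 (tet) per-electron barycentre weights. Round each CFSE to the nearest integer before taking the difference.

Octahedral (high-spin): t₂g⁶ eg³, CFSE = 6(−0.4) + 3(+0.6) = -0.6Δₒ = -0.6 × 123 = -74 kJ/mol.
In a tetrahedral site the filling is e⁴ t₂⁵: CFSE(tet) = -0.4Δₜ = -0.4 × (4/9)(123) = -22 kJ/mol.
OSPE = CFSE(oct) − CFSE(tet) = -74 − (-22) = -52 kJ/mol.

-52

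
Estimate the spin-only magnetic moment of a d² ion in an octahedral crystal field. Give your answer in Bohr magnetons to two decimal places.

2.83 Bohr magnetons

Configuration: t2g^2 e_g^0 → 2 unpaired electrons.
μ(spin-only) = √[2(2+2)] = √8 ≈ 2.83 Bohr magnetons.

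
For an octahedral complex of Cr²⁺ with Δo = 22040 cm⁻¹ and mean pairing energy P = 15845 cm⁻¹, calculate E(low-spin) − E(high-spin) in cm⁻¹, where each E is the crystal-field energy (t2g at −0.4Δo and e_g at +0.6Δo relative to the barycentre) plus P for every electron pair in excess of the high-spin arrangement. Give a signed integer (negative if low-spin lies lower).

Group 6 minus oxidation state +2 gives a d⁴ configuration for Cr²⁺.
High-spin: t2g^3 e_g^1, CFSE = -0.6Δo = -13224 cm⁻¹.
Low-spin: t2g^4 e_g^0, orbital CFSE = -1.6Δo = -35264 cm⁻¹; plus 1 excess pair × P = +15845 cm⁻¹; total -19419 cm⁻¹.
The difference is -19419 − (-13224) = -6195 cm⁻¹, so low-spin lies lower.

-6195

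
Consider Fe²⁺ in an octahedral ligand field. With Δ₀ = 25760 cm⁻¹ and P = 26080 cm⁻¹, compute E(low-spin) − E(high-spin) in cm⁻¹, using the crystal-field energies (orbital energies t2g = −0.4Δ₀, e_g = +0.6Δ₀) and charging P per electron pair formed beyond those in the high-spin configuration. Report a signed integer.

640

Fe sits in group 8; removing 2 electrons leaves Fe²⁺ with 8 − 2 = 6 d electrons.
High-spin: t2g^4 e_g^2, CFSE = -0.4Δ₀ = -10304 cm⁻¹.
Low-spin: t2g^6 e_g^0, orbital CFSE = -2.4Δ₀ = -61824 cm⁻¹; plus 2 excess pairs × P = +52160 cm⁻¹; total -9664 cm⁻¹.
Thus E(LS) − E(HS) = 640 cm⁻¹.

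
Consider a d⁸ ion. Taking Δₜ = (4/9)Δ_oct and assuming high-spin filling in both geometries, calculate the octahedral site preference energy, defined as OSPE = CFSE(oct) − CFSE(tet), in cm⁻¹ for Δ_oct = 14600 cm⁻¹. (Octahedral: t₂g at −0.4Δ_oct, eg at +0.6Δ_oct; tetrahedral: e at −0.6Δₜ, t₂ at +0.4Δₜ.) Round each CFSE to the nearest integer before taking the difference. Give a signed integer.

Octahedral (high-spin): t₂g⁶ eg², CFSE = 6(−0.4) + 2(+0.6) = -1.2Δ_oct = -1.2 × 14600 = -17520 cm⁻¹.
Tetrahedral: e⁴ t₂⁴, CFSE = 4(−0.6) + 4(+0.4) = -0.8Δₜ = -0.8 × (4/9) × 14600 = -5191 cm⁻¹.
Subtracting, OSPE = -17520 − (-5191) = -12329 cm⁻¹.

-12329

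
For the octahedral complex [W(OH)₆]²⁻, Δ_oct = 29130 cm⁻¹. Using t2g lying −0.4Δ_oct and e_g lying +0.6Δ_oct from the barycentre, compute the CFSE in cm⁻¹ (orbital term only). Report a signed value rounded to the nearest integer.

-23304

Each OH⁻ contributes -1; 6 × (-1) = -6. With overall charge -2, W is in the +4 oxidation state.
W⁴⁺: group 6, so d-count = 6 − 4 = 2.
The d² electrons fill as t2g^2 e_g^0.
Orbital CFSE = 2(-0.4) + 0(0.6) = -0.8Δ_oct = -0.8 × 29130 = -23304 cm⁻¹.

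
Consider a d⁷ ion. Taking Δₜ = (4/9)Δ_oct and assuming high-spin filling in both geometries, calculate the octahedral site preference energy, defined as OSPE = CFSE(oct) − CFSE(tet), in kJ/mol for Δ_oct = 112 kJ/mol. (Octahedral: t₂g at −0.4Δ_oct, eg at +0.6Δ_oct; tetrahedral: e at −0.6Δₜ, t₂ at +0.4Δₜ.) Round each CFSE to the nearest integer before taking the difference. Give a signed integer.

Octahedral (high-spin): t₂g⁵ eg², CFSE = 5(−0.4) + 2(+0.6) = -0.8Δ_oct = -0.8 × 112 = -90 kJ/mol.
Tetrahedral e⁴ t₂³ gives -1.2Δₜ = -1.2 × (4/9) × 112 = -60 kJ/mol.
OSPE = -90 − (-60) = -30 kJ/mol.

-30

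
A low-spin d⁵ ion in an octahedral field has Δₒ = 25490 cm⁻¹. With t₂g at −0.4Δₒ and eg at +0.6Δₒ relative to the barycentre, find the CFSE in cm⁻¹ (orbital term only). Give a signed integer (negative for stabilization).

-50980

Configuration: t₂g⁵ eg⁰.
CFSE(orbital) = 5×(-0.4Δₒ) + 0×(0.6Δₒ) = -2.0Δₒ; with Δₒ = 25490 cm⁻¹ that is -50980 cm⁻¹.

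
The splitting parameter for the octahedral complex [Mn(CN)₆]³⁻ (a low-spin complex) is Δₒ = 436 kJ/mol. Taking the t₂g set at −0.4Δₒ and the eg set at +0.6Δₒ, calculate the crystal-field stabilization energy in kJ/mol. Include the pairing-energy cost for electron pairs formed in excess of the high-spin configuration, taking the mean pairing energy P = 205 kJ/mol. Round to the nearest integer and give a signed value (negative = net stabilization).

Each CN⁻ contributes -1; 6 × (-1) = -6. With overall charge -3, Mn is in the +3 oxidation state.
Mn³⁺: group 7, so d-count = 7 − 3 = 4.
Electron filling gives t₂g⁴ eg⁰.
CFSE(orbital) = 4×(-0.4Δₒ) + 0×(0.6Δₒ) = -1.6Δₒ; with Δₒ = 436 kJ/mol that is -698 kJ/mol.
High-spin d⁴ would be t₂g³ eg¹ with 0 pairs; low-spin has 1, so 1 excess pair costs +1P = +205 kJ/mol.
Overall CFSE = -698 + 205 = -493 kJ/mol.

-493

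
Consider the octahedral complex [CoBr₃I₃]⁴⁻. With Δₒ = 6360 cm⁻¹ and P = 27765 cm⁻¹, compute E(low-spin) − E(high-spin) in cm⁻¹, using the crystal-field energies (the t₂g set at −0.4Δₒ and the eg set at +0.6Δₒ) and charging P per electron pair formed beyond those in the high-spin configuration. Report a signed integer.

21405

Ligand charges: 3×(-1) from Br⁻ and 3×(-1) from I⁻ sum to -6; with overall charge -4, Co is +2.
Co is in group 9, so Co²⁺ is d⁷ (9 − 2 = 7).
High-spin d⁷ fills as t₂g⁵ eg² with CFSE 5(−0.4) + 2(+0.6) = -0.8Δₒ = -5088 cm⁻¹.
Low-spin t₂g⁶ eg¹ gives -1.8Δₒ = -11448 cm⁻¹, but forming 1 extra pair costs 1P = 27765 cm⁻¹, so E(LS) = -11448 + 27765 = 16317 cm⁻¹.
Thus E(LS) − E(HS) = 21405 cm⁻¹.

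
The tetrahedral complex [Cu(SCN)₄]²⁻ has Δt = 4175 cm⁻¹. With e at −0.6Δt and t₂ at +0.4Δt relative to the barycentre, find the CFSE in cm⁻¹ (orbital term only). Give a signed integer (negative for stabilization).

-1670

Each SCN⁻ contributes -1; 4 × (-1) = -4. With overall charge -2, Cu is in the +2 oxidation state.
Group 11 minus oxidation state +2 gives a d⁹ configuration for Cu²⁺.
With tetrahedral geometry the complex is necessarily high-spin.
Configuration: e⁴ t₂⁵.
Orbital CFSE = 4(-0.6) + 5(0.4) = -0.4Δt = -0.4 × 4175 = -1670 cm⁻¹.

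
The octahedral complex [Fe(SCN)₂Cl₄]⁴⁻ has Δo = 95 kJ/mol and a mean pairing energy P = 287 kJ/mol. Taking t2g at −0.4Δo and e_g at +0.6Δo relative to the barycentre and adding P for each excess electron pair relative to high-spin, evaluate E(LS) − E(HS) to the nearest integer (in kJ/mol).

384

Ligand charges: 2×(-1) from SCN⁻ and 4×(-1) from Cl⁻ sum to -6; with overall charge -4, Fe is +2.
Group 8 minus oxidation state +2 gives a d⁶ configuration for Fe²⁺.
High-spin: t2g^4 e_g^2, CFSE = -0.4Δo = -38 kJ/mol.
Low-spin t2g^6 e_g^0 gives -2.4Δo = -228 kJ/mol, but forming 2 extra pairs costs 2P = 574 kJ/mol, so E(LS) = -228 + 574 = 346 kJ/mol.
The difference is 346 − (-38) = 384 kJ/mol, so high-spin lies lower.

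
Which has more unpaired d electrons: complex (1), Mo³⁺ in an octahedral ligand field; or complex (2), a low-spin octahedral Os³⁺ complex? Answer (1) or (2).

(1)

(1): Mo³⁺: group 6, so d-count = 6 − 3 = 3; For octahedral d³ the high- and low-spin configurations coincide; t₂g³ eg⁰ → 3 unpaired.
(2): Os sits in group 8; removing 3 electrons leaves Os³⁺ with 8 − 3 = 5 d electrons; t₂g⁵ eg⁰ → 1 unpaired.
So (1) has more unpaired electrons.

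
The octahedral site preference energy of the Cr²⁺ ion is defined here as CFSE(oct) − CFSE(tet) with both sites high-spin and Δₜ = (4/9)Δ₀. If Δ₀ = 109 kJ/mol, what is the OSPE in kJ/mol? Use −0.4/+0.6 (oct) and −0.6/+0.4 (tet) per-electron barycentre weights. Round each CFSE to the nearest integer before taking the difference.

-46

Cr is in group 6, so Cr²⁺ is d⁴ (6 − 2 = 4).
In an octahedral site d⁴ (HS) is t₂g³ eg¹, giving CFSE(oct) = -0.6Δ₀ = -65 kJ/mol.
Tetrahedral: e² t₂², CFSE = 2(−0.6) + 2(+0.4) = -0.4Δₜ = -0.4 × (4/9) × 109 = -19 kJ/mol.
Subtracting, OSPE = -65 − (-19) = -46 kJ/mol.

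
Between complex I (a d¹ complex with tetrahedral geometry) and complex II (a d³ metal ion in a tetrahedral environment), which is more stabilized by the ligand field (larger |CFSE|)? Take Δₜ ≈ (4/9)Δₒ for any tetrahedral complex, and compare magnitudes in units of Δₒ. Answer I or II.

I: Tetrahedral splitting is small, so the complex is high-spin; e^1 t2^0, CFSE = -0.6Δₜ ≈ -0.27Δₒ.
II: Tetrahedral splitting is small, so the complex is high-spin; e^2 t2^1, CFSE = -0.8Δₜ ≈ -0.36Δₒ.
So II has the larger |CFSE|.

II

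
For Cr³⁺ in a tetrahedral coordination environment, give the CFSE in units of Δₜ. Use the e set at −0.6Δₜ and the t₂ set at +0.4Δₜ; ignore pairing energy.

Cr sits in group 6; removing 3 electrons leaves Cr³⁺ with 6 − 3 = 3 d electrons.
With tetrahedral geometry the complex is necessarily high-spin.
Configuration: e² t₂¹.
CFSE = 2(-0.6Δₜ) + 1(0.4Δₜ) = -1.2Δₜ + 0.4Δₜ = -0.8Δₜ.

-0.8 Δₜ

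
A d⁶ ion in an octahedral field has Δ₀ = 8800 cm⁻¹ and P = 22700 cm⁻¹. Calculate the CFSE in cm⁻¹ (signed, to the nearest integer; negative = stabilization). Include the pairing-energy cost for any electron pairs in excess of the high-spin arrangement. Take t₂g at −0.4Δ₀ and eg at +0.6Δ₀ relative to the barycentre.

With Δ₀ < P the complex is high-spin.
Configuration: t₂g⁴ eg².
Orbital CFSE = -0.4Δ₀ = -0.4 × 8800 = -3520 cm⁻¹.
High-spin has no excess pairs, so no pairing correction applies.

-3520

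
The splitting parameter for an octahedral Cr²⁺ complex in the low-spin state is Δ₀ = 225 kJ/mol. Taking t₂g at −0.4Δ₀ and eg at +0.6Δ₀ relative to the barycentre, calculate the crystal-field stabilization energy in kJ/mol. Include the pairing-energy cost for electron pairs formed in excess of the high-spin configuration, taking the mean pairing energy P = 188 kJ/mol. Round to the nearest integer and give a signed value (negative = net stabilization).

-172

Group 6 minus oxidation state +2 gives a d⁴ configuration for Cr²⁺.
Electron filling gives t₂g⁴ eg⁰.
CFSE(orbital) = 4×(-0.4Δ₀) + 0×(0.6Δ₀) = -1.6Δ₀; with Δ₀ = 225 kJ/mol that is -360 kJ/mol.
High-spin d⁴ would be t₂g³ eg¹ with 0 pairs; low-spin has 1, so 1 excess pair costs +1P = +188 kJ/mol.
Overall CFSE = -360 + 188 = -172 kJ/mol.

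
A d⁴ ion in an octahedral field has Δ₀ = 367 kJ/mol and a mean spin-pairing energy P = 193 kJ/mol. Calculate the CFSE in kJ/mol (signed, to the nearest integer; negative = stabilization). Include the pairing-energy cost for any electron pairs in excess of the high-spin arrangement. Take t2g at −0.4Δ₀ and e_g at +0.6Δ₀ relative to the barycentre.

-394

Here Δ₀ > P (367 > 193), so the low-spin state is favoured.
Configuration: t2g^4 e_g^0.
Orbital CFSE = -1.6Δ₀ = -1.6 × 367 = -587 kJ/mol.
Excess pairs vs high-spin: 1 − 0 = 1; pairing cost = +193 kJ/mol.
Net CFSE = -587 + 193 = -394 kJ/mol.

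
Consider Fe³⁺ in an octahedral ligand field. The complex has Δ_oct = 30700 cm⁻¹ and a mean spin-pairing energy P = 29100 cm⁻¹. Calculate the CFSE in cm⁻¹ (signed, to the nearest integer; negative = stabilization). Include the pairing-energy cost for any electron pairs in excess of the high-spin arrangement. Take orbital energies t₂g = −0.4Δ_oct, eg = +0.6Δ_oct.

-3200

Fe sits in group 8; removing 3 electrons leaves Fe³⁺ with 8 − 3 = 5 d electrons.
Since Δ_oct = 30700 cm⁻¹ > P = 29100 cm⁻¹, the complex adopts the low-spin configuration.
Configuration: t₂g⁵ eg⁰.
Orbital CFSE = -2.0Δ_oct = -2.0 × 30700 = -61400 cm⁻¹.
Excess pairs vs high-spin: 2 − 0 = 2; pairing cost = +58200 cm⁻¹.
Net CFSE = -61400 + 58200 = -3200 cm⁻¹.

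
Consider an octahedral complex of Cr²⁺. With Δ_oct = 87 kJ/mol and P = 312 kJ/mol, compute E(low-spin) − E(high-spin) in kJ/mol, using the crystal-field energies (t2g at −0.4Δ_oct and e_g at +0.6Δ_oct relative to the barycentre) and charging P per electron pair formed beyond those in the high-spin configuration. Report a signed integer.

Cr²⁺: group 6, so d-count = 6 − 2 = 4.
High-spin: t2g^3 e_g^1, CFSE = -0.6Δ_oct = -52 kJ/mol.
Low-spin t2g^4 e_g^0 gives -1.6Δ_oct = -139 kJ/mol, but forming 1 extra pair costs 1P = 312 kJ/mol, so E(LS) = -139 + 312 = 173 kJ/mol.
The difference is 173 − (-52) = 225 kJ/mol, so high-spin lies lower.

225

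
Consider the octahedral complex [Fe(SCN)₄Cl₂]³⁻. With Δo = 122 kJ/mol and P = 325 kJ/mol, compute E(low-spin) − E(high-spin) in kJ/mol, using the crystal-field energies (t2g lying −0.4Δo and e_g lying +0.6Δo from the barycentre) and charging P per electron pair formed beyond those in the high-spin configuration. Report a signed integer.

Ligand charges: 4×(-1) from SCN⁻ and 2×(-1) from Cl⁻ sum to -6; with overall charge -3, Fe is +3.
Fe is in group 8, so Fe³⁺ is d⁵ (8 − 3 = 5).
In the high-spin limit (t2g^3 e_g^2) the orbital term is 0.0Δo = 0 kJ/mol, with no excess pairing.
Low-spin: t2g^5 e_g^0, orbital CFSE = -2.0Δo = -244 kJ/mol; plus 2 excess pairs × P = +650 kJ/mol; total 406 kJ/mol.
Thus E(LS) − E(HS) = 406 kJ/mol.

406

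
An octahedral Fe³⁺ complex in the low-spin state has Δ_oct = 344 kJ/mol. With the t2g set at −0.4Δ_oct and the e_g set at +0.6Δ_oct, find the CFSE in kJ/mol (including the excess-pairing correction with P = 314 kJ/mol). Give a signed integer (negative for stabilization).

-60

Fe is in group 8, so Fe³⁺ is d⁵ (8 − 3 = 5).
Electron filling gives t2g^5 e_g^0.
The orbital stabilization is -2.0Δ_oct = -2.0 × 344 = -688 kJ/mol.
Relative to high-spin t2g^3 e_g^2 (0 paired), the low-spin configuration has 2 additional pairs, contributing +2 × 314 = +628 kJ/mol.
Overall CFSE = -688 + 628 = -60 kJ/mol.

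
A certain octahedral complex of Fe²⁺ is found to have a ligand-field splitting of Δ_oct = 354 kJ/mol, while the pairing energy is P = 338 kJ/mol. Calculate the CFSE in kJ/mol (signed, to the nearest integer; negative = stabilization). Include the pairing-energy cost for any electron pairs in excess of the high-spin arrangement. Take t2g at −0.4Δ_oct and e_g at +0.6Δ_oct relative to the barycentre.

Group 8 minus oxidation state +2 gives a d⁶ configuration for Fe²⁺.
With Δ_oct > P the complex is low-spin.
Filling d⁶ accordingly: t2g^6 e_g^0.
Orbital CFSE = -2.4Δ_oct = -2.4 × 354 = -850 kJ/mol.
Excess pairs vs high-spin: 3 − 1 = 2; pairing cost = +676 kJ/mol.
Net CFSE = -850 + 676 = -174 kJ/mol.

-174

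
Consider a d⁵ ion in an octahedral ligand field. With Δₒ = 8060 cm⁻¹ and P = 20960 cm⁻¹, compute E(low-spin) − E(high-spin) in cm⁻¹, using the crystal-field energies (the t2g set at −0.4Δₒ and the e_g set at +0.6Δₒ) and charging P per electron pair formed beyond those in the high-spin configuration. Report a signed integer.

High-spin d⁵ fills as t2g^3 e_g^2 with CFSE 3(−0.4) + 2(+0.6) = 0.0Δₒ = 0 cm⁻¹.
Low-spin t2g^5 e_g^0 gives -2.0Δₒ = -16120 cm⁻¹, but forming 2 extra pairs costs 2P = 41920 cm⁻¹, so E(LS) = -16120 + 41920 = 25800 cm⁻¹.
Thus E(LS) − E(HS) = 25800 cm⁻¹.

25800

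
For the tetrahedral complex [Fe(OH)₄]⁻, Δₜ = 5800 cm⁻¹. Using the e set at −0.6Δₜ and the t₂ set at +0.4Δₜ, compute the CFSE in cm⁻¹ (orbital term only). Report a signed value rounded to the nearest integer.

0

Each OH⁻ contributes -1; 4 × (-1) = -4. With overall charge -1, Fe is in the +3 oxidation state.
Fe³⁺: group 8, so d-count = 8 − 3 = 5.
With tetrahedral geometry the complex is necessarily high-spin.
Electron filling gives e² t₂³.
CFSE(orbital) = 2×(-0.6Δₜ) + 3×(0.4Δₜ) = 0.0Δₜ; with Δₜ = 5800 cm⁻¹ that is 0 cm⁻¹.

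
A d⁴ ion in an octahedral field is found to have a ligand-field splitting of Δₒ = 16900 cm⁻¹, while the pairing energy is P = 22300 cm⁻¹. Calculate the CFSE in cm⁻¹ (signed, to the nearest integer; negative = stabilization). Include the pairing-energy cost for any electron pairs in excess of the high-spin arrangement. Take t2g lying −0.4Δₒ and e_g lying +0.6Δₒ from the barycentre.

-10140

Here Δₒ < P (16900 < 22300), so the high-spin state is favoured.
Filling d⁴ accordingly: t2g^3 e_g^1.
Orbital CFSE = -0.6Δₒ = -0.6 × 16900 = -10140 cm⁻¹.
High-spin has no excess pairs, so no pairing correction applies.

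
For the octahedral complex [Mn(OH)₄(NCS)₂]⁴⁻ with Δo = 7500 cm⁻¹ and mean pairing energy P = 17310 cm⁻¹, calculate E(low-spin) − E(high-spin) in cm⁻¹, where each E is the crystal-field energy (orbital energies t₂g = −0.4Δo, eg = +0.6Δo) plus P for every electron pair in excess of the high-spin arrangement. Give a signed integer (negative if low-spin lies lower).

19620

Ligand charges: 4×(-1) from OH⁻ and 2×(-1) from NCS⁻ sum to -6; with overall charge -4, Mn is +2.
Mn is in group 7, so Mn²⁺ is d⁵ (7 − 2 = 5).
In the high-spin limit (t₂g³ eg²) the orbital term is 0.0Δo = 0 cm⁻¹, with no excess pairing.
Low-spin t₂g⁵ eg⁰ gives -2.0Δo = -15000 cm⁻¹, but forming 2 extra pairs costs 2P = 34620 cm⁻¹, so E(LS) = -15000 + 34620 = 19620 cm⁻¹.
Thus E(LS) − E(HS) = 19620 cm⁻¹.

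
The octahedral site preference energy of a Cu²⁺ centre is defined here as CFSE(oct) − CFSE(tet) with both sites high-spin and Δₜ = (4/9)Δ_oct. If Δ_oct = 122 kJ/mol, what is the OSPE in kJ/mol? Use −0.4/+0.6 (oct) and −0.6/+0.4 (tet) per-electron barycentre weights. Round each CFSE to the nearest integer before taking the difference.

-51

Group 11 minus oxidation state +2 gives a d⁹ configuration for Cu²⁺.
Octahedral high-spin t2g^6 e_g^3: CFSE = -0.6 × 122 = -73 kJ/mol.
Tetrahedral: e^4 t2^5, CFSE = 4(−0.6) + 5(+0.4) = -0.4Δₜ = -0.4 × (4/9) × 122 = -22 kJ/mol.
OSPE = CFSE(oct) − CFSE(tet) = -73 − (-22) = -51 kJ/mol.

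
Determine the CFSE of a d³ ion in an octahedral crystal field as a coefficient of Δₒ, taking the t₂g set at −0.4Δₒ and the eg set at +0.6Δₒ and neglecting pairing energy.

Configuration: t₂g³ eg⁰.
CFSE = 3(-0.4Δₒ) + 0(0.6Δₒ) = -1.2Δₒ + 0.0Δₒ = -1.2Δₒ.

-1.2 Δₒ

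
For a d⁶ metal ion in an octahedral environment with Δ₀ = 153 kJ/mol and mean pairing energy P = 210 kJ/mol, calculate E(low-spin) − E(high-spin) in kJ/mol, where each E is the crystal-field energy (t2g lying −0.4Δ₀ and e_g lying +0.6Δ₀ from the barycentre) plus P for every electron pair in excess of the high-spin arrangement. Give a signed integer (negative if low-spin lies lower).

High-spin: t2g^4 e_g^2, CFSE = -0.4Δ₀ = -61 kJ/mol.
Low-spin: t2g^6 e_g^0, orbital CFSE = -2.4Δ₀ = -367 kJ/mol; plus 2 excess pairs × P = +420 kJ/mol; total 53 kJ/mol.
E(LS) − E(HS) = 53 − (-61) = 114 kJ/mol.

114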